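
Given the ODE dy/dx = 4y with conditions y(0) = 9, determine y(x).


General solution of y' = 4y is y = Ce^(4x).
Apply y(0) = 9: C = 9.
Particular solution: y = 9e^(4x).


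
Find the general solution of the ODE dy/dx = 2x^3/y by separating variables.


Separate variables: y dy = 2x^3 dx.
Integrate both sides: y²/2 = (1/2)x^4 + C₀.
Multiply by 2: y² = x^4 + C.


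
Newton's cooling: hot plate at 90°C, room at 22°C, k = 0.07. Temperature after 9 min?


Newton's law: dT/dt = -k(T - T_a) has solution T(t) = T_a + (T₀ - T_a)e^(-kt).
Plug in T_a = 22, T₀ = 90, k = 0.07, t = 9: T(9) = 22 + (68)e^(-0.63) ≈ 58.2°C.


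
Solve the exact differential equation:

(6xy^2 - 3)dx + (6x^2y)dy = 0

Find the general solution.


Check exactness: ∂M/∂y = 12xy and ∂N/∂x = 12xy; equal, so the equation is exact.
Integrate M with respect to x (treating y as constant): ∫M dx = 3x^2y^2 - 3x + h(y).
Differentiate w.r.t. y and set equal to N: all terms match, so h'(y) = 0 and h is a constant absorbed into C.
General solution: 3x^2y^2 - 3x = C.


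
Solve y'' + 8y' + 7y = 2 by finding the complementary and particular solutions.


Characteristic roots of r² + 8r + 7 = 0 are -1, -7.
y_h = C₁e^(-x) + C₂e^(-7x).
Constant forcing; try y_p = A. Then 7A = 2 ⇒ A = 2/7.
General solution: y = C₁e^(-x) + C₂e^(-7x) + 2/7.


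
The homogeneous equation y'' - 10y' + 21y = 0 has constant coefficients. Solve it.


Characteristic equation: r² - 10r + 21 = 0.
Factor: (r - 7)(r - 3) = 0 ⇒ r = 7, 3 (distinct real).
General solution: y = C₁e^(7x) + C₂e^(3x).


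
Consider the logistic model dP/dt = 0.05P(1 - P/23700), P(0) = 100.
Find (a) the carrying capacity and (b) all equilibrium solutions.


Logistic ODE dP/dt = 0.05P(1 - P/23700) has equilibria where dP/dt = 0, i.e. P = 0 or P = 23700.
The coefficient (1 - P/K) = 0 when P = K, identifying K = 23700 as the carrying capacity.
(a) K = 23700; (b) equilibria P = 0 and P = 23700.


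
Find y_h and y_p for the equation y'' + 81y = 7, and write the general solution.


Homogeneous part: r² + 81 = 0 ⇒ r = ±9i, so y_h = C₁cos(9x) + C₂sin(9x).
Try constant y_p = A; plug in: 81A = 7 ⇒ A = 7/81.
General solution: y = C₁cos(9x) + C₂sin(9x) + 7/81.


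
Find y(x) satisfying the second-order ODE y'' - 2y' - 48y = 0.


Characteristic equation: r² - 2r - 48 = 0.
Factor: (r + 6)(r - 8) = 0 ⇒ r = -6, 8 (distinct real).
General solution: y = C₁e^(-6x) + C₂e^(8x).


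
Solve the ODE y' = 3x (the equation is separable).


Integrate both sides with respect to x: y = ∫ 3x dx = (3/2)x^2 + C.


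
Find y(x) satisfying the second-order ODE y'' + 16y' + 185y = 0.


Characteristic equation: r² + 16r + 185 = 0.
Discriminant is negative; roots r = -8 ± 11i (complex conjugate pair).
General solution uses e^(α x)(C₁ cos(β x) + C₂ sin(β x)): y = e^(-8x)(C₁cos(11x) + C₂sin(11x)).


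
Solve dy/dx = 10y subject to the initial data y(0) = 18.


General solution of y' = 10y is y = Ce^(10x).
Apply y(0) = 18: C = 18.
Particular solution: y = 18e^(10x).


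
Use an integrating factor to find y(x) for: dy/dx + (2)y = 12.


P(x) = 2, Q(x) = 12; integrating factor μ = e^(2x).
(μ y)' = 12e^(2x) ⇒ μ y = 6e^(2x) + C.
Divide by μ: y = 6 + Ce^(-2x).


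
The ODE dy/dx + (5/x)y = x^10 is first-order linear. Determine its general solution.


P(x) = 5/x ⇒ μ = x^5.
(x^5 y)' = x^5·x^10 = x^15.
Integrate: x^5 y = x^16/(16) + C.
Solve for y: y = (1/16)x^11 + C/x^5.


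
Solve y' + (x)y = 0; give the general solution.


P(x) = x ⇒ μ = e^((1/2)x²).
Q(x) = 0 so μ y is constant: y = Ce^(-(1/2)x²).


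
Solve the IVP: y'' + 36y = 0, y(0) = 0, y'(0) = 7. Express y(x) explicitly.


Characteristic roots of r² + 36 = 0 are ±6i, so y = C₁cos(6x) + C₂sin(6x).
Apply y(0) = 0: C₁ = 0. Differentiate and apply y'(0) = 7: 6·C₂ = 7, so C₂ = 7/6.
Particular solution: y = (7/6)sin(6x).


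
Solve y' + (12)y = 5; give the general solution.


P(x) = 12, Q(x) = 5; integrating factor μ = e^(12x).
(μ y)' = 5e^(12x) ⇒ μ y = (5/12)e^(12x) + C.
Divide by μ: y = 5/12 + Ce^(-12x).


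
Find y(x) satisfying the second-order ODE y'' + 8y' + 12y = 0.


Characteristic equation: r² + 8r + 12 = 0.
Factor: (r + 6)(r + 2) = 0 ⇒ r = -6, -2 (distinct real).
General solution: y = C₁e^(-6x) + C₂e^(-2x).


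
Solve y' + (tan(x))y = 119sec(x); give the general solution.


P(x) = tan(x) ⇒ μ = e^(∫tan(x)dx) = sec(x).
(sec(x) y)' = 119sec²(x) ⇒ sec(x) y = 119tan(x) + C.
Multiply by cos(x): y = 119sin(x) + C·cos(x).


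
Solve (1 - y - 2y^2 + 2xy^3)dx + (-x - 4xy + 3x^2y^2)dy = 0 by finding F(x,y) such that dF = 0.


Check exactness: ∂M/∂y = -1 - 4y + 6xy^2 and ∂N/∂x = -1 - 4y + 6xy^2; equal, so the equation is exact.
Integrate M with respect to x (treating y as constant): ∫M dx = x - xy - 2xy^2 + x^2y^3 + h(y).
Differentiate w.r.t. y and set equal to N: all terms match, so h'(y) = 0 and h is a constant absorbed into C.
General solution: x - xy - 2xy^2 + x^2y^3 = C.


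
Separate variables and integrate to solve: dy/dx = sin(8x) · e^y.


Separate: e^(-y) dy = sin(8x) dx.
Integrate: -e^(-y) = -(1/8)cos(8x) + C₀.
Rearrange: e^(-y) = (1/8)cos(8x) + C.


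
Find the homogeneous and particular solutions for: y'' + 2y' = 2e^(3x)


Characteristic roots of r² + 2r = 0 are -2, 0.
y_h = C₁e^(-2x) + C₂.
Forcing exponent 3 is not a characteristic root; try y_p = Ae^(3x).
Substitute: A·(9 + (2)·3 + (0)) = A·15 = 2, so A = 2/15.
General solution: y = C₁e^(-2x) + C₂ + (2/15)e^(3x).


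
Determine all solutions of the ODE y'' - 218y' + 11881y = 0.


Characteristic equation: r² - 218r + 11881 = 0, i.e. (r - 109)² = 0.
Repeated root r = 109; include an x factor for the second linearly independent solution.
General solution: y = (C₁ + C₂x)e^(109x).


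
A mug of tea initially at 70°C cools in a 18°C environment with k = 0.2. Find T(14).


Newton's law: dT/dt = -k(T - T_a) has solution T(t) = T_a + (T₀ - T_a)e^(-kt).
Plug in T_a = 18, T₀ = 70, k = 0.2, t = 14: T(14) = 18 + (52)e^(-2.80) ≈ 21.2°C.


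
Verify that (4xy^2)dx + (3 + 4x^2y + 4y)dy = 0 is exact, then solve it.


Check exactness: ∂M/∂y = 8xy and ∂N/∂x = 8xy; equal, so the equation is exact.
Integrate M with respect to x (treating y as constant): ∫M dx = 2x^2y^2 + h(y).
Differentiate w.r.t. y and set equal to N: the x-dependent terms already match, leaving h'(y) = 3 + 4y. Integrate: h(y) = 3y + 2y^2.
So F(x,y) = 3y + 2x^2y^2 + 2y^2.
General solution: 3y + 2x^2y^2 + 2y^2 = C.


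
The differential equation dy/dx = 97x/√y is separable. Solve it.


Separate: √y dy = 97x dx.
Integrate: (2/3)y^(3/2) = (97/2)x² + C.


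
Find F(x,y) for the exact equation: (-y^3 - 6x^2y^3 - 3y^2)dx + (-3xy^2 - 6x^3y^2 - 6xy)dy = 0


Check exactness: ∂M/∂y = -3y^2 - 18x^2y^2 - 6y and ∂N/∂x = -3y^2 - 18x^2y^2 - 6y; equal, so the equation is exact.
Integrate M with respect to x (treating y as constant): ∫M dx = -xy^3 - 2x^3y^3 - 3xy^2 + h(y).
Differentiate w.r.t. y and set equal to N: all terms match, so h'(y) = 0 and h is a constant absorbed into C.
General solution: -xy^3 - 2x^3y^3 - 3xy^2 = C.


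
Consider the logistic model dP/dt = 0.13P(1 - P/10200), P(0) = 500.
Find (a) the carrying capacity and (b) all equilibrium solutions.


Logistic ODE dP/dt = 0.13P(1 - P/10200) has equilibria where dP/dt = 0, i.e. P = 0 or P = 10200.
The coefficient (1 - P/K) = 0 when P = K, identifying K = 10200 as the carrying capacity.
(a) K = 10200; (b) equilibria P = 0 and P = 10200.


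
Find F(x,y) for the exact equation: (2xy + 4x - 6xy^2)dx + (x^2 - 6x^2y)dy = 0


Check exactness: ∂M/∂y = 2x - 12xy and ∂N/∂x = 2x - 12xy; equal, so the equation is exact.
Integrate M with respect to x (treating y as constant): ∫M dx = x^2y + 2x^2 - 3x^2y^2 + h(y).
Differentiate w.r.t. y and set equal to N: all terms match, so h'(y) = 0 and h is a constant absorbed into C.
General solution: x^2y + 2x^2 - 3x^2y^2 = C.


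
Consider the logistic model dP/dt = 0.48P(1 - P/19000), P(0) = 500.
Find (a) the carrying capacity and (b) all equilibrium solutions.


Logistic ODE dP/dt = 0.48P(1 - P/19000) has equilibria where dP/dt = 0, i.e. P = 0 or P = 19000.
The coefficient (1 - P/K) = 0 when P = K, identifying K = 19000 as the carrying capacity.
(a) K = 19000; (b) equilibria P = 0 and P = 19000.


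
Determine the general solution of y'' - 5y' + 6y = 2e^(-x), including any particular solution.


Characteristic roots of r² - 5r + 6 = 0 are 3, 2.
y_h = C₁e^(3x) + C₂e^(2x).
Forcing exponent -1 is not a characteristic root; try y_p = Ae^(-x).
Substitute: A·(1 + (-5)·-1 + (6)) = A·12 = 2, so A = 1/6.
General solution: y = C₁e^(3x) + C₂e^(2x) + (1/6)e^(-x).


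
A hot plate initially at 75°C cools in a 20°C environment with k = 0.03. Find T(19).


Newton's law: dT/dt = -k(T - T_a) has solution T(t) = T_a + (T₀ - T_a)e^(-kt).
Plug in T_a = 20, T₀ = 75, k = 0.03, t = 19: T(19) = 20 + (55)e^(-0.57) ≈ 51.1°C.


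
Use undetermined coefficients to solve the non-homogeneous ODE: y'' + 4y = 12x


Homogeneous: r² + 4 = 0 ⇒ r = ±2i, y_h = C₁cos(2x) + C₂sin(2x).
Polynomial forcing; try y_p = Ax + B. Then y_p'' + 4 y_p = 4(Ax + B) = 12x, so B = 0 and A = 3.
General solution: y = C₁cos(2x) + C₂sin(2x) + 3x.


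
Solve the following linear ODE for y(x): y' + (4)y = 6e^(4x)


P(x) = 4 ⇒ μ = e^(4x).
(μ y)' = 6e^(8x) ⇒ μ y = (6/8)e^(8x) + C.
Divide by μ: y = (3/4)e^(4x) + Ce^(-4x).


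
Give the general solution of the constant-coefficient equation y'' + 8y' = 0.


Characteristic equation: r² + 8r = 0.
Factor: (r + 8)(r - 0) = 0 ⇒ r = -8, 0 (distinct real).
General solution: y = C₁e^(-8x) + C₂.


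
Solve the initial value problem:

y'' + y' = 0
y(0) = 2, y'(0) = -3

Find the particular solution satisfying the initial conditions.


Characteristic roots of r² + r = 0 are 0, -1.
General solution y = c₁ + c₂ e^(-x).
Apply y(0) = 2: c₁ + c₂ = 2. Apply y'(0) = -3: 0 c₁ - 1 c₂ = -3.
Solve: c₁ = -1, c₂ = 3.
Particular solution: y = -1 + 3e^(-x).


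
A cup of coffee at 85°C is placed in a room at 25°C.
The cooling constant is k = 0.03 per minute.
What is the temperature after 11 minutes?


Newton's law: dT/dt = -k(T - T_a) has solution T(t) = T_a + (T₀ - T_a)e^(-kt).
Plug in T_a = 25, T₀ = 85, k = 0.03, t = 11: T(11) = 25 + (60)e^(-0.33) ≈ 68.1°C.


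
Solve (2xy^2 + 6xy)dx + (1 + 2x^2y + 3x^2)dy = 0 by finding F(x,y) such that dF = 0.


Check exactness: ∂M/∂y = 4xy + 6x and ∂N/∂x = 4xy + 6x; equal, so the equation is exact.
Integrate M with respect to x (treating y as constant): ∫M dx = x^2y^2 + 3x^2y + h(y).
Differentiate w.r.t. y and set equal to N: the x-dependent terms already match, leaving h'(y) = 1. Integrate: h(y) = y.
So F(x,y) = y + x^2y^2 + 3x^2y.
General solution: y + x^2y^2 + 3x^2y = C.


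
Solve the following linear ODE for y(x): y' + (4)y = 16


P(x) = 4, Q(x) = 16; integrating factor μ = e^(4x).
(μ y)' = 16e^(4x) ⇒ μ y = 4e^(4x) + C.
Divide by μ: y = 4 + Ce^(-4x).


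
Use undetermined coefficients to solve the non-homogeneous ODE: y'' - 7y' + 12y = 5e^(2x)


Characteristic roots of r² - 7r + 12 = 0 are 3, 4.
y_h = C₁e^(3x) + C₂e^(4x).
Forcing exponent 2 is not a characteristic root; try y_p = Ae^(2x).
Substitute: A·(4 + (-7)·2 + (12)) = A·2 = 5, so A = 5/2.
General solution: y = C₁e^(3x) + C₂e^(4x) + (5/2)e^(2x).


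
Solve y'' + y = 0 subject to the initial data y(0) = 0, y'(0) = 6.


Characteristic roots of r² + 1 = 0 are ±1i, so y = C₁cos(x) + C₂sin(x).
Apply y(0) = 0: C₁ = 0. Differentiate and apply y'(0) = 6: 1·C₂ = 6, so C₂ = 6.
Particular solution: y = 6sin(x).


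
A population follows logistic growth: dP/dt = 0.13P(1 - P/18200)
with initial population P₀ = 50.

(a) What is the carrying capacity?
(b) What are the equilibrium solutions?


Logistic ODE dP/dt = 0.13P(1 - P/18200) has equilibria where dP/dt = 0, i.e. P = 0 or P = 18200.
The coefficient (1 - P/K) = 0 when P = K, identifying K = 18200 as the carrying capacity.
(a) K = 18200; (b) equilibria P = 0 and P = 18200.


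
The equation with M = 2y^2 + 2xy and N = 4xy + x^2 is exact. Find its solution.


Check exactness: ∂M/∂y = 4y + 2x and ∂N/∂x = 4y + 2x; equal, so the equation is exact.
Integrate M with respect to x (treating y as constant): ∫M dx = 2xy^2 + x^2y + h(y).
Differentiate w.r.t. y and set equal to N: all terms match, so h'(y) = 0 and h is a constant absorbed into C.
General solution: 2xy^2 + x^2y = C.


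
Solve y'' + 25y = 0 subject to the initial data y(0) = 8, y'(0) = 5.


Characteristic roots of r² + 25 = 0 are ±5i, so y = C₁cos(5x) + C₂sin(5x).
Apply y(0) = 8: C₁ = 8. Differentiate and apply y'(0) = 5: 5·C₂ = 5, so C₂ = 1.
Particular solution: y = 8cos(5x) + sin(5x).


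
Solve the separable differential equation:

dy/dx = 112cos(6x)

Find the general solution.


g(y) = 1, so integrate directly: y = ∫ 112cos(6x) dx = (56/3)sin(6x) + C.


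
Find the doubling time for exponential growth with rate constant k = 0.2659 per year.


Exponential growth: P(t) = P₀ e^(0.2659t). Set P(t)/P₀ = 2: e^(0.2659t) = 2.
Solve: t = ln(2)/0.2659 ≈ 2.61 years.


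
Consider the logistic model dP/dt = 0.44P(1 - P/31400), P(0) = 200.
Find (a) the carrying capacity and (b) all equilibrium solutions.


Logistic ODE dP/dt = 0.44P(1 - P/31400) has equilibria where dP/dt = 0, i.e. P = 0 or P = 31400.
The coefficient (1 - P/K) = 0 when P = K, identifying K = 31400 as the carrying capacity.
(a) K = 31400; (b) equilibria P = 0 and P = 31400.


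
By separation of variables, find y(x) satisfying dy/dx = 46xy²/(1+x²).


Separate: dy/y² = 46x/(1+x²) dx.
Integrate LHS: ∫ dy/y² = -1/y.
Integrate RHS via u = 1+x²: 23ln(1+x²) + C.
Result: -1/y = 23ln(1+x²) + C.


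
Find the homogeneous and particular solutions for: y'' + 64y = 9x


Homogeneous: r² + 64 = 0 ⇒ r = ±8i, y_h = C₁cos(8x) + C₂sin(8x).
Polynomial forcing; try y_p = Ax + B. Then y_p'' + 64 y_p = 64(Ax + B) = 9x, so B = 0 and A = 9/64.
General solution: y = C₁cos(8x) + C₂sin(8x) + (9/64)x.


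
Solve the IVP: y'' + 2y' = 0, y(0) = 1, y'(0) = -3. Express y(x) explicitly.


Characteristic roots of r² + 2r = 0 are -2, 0.
General solution y = c₁ e^(-2x) + c₂.
Apply y(0) = 1: c₁ + c₂ = 1. Apply y'(0) = -3: -2 c₁ + 0 c₂ = -3.
Solve: c₁ = 3/2, c₂ = -1/2.
Particular solution: y = (3/2)e^(-2x) - 1/2.


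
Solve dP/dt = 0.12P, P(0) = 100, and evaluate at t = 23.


The ODE dP/dt = 0.12P has solution P(t) = P(0)e^(0.12t).
Substitute P(0) = 100 and t = 23: P(23) = 100 e^(2.76) ≈ 1580.


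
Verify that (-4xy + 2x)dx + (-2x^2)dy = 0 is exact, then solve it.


Check exactness: ∂M/∂y = -4x and ∂N/∂x = -4x; equal, so the equation is exact.
Integrate M with respect to x (treating y as constant): ∫M dx = -2x^2y + x^2 + h(y).
Differentiate w.r.t. y and set equal to N: all terms match, so h'(y) = 0 and h is a constant absorbed into C.
General solution: -2x^2y + x^2 = C.


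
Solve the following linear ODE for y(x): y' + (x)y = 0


P(x) = x ⇒ μ = e^((1/2)x²).
Q(x) = 0 so μ y is constant: y = Ce^(-(1/2)x²).


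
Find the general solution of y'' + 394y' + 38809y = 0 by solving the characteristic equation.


Characteristic equation: r² + 394r + 38809 = 0, i.e. (r + 197)² = 0.
Repeated root r = -197; include an x factor for the second linearly independent solution.
General solution: y = (C₁ + C₂x)e^(-197x).


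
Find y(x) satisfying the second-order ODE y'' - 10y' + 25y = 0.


Characteristic equation: r² - 10r + 25 = 0, i.e. (r - 5)² = 0.
Repeated root r = 5; include an x factor for the second linearly independent solution.
General solution: y = (C₁ + C₂x)e^(5x).


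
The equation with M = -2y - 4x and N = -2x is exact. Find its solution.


Check exactness: ∂M/∂y = -2 and ∂N/∂x = -2; equal, so the equation is exact.
Integrate M with respect to x (treating y as constant): ∫M dx = -2xy - 2x^2 + h(y).
Differentiate w.r.t. y and set equal to N: all terms match, so h'(y) = 0 and h is a constant absorbed into C.
General solution: -2xy - 2x^2 = C.


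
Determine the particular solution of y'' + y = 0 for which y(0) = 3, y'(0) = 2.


Characteristic roots of r² + 1 = 0 are ±1i, so y = C₁cos(x) + C₂sin(x).
Apply y(0) = 3: C₁ = 3. Differentiate and apply y'(0) = 2: 1·C₂ = 2, so C₂ = 2.
Particular solution: y = 3cos(x) + 2sin(x).


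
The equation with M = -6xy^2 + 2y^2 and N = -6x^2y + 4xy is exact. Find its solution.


Check exactness: ∂M/∂y = -12xy + 4y and ∂N/∂x = -12xy + 4y; equal, so the equation is exact.
Integrate M with respect to x (treating y as constant): ∫M dx = -3x^2y^2 + 2xy^2 + h(y).
Differentiate w.r.t. y and set equal to N: all terms match, so h'(y) = 0 and h is a constant absorbed into C.
General solution: -3x^2y^2 + 2xy^2 = C.


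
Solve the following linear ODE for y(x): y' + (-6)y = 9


P(x) = -6 ⇒ μ = e^(-6x).
(μ y)' = 9e^(-6x) ⇒ μ y = -(3/2)e^(-6x) + C.
Divide by μ: y = -3/2 + Ce^(6x).


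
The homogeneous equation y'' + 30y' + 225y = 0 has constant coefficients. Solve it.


Characteristic equation: r² + 30r + 225 = 0, i.e. (r + 15)² = 0.
Repeated root r = -15; include an x factor for the second linearly independent solution.
General solution: y = (C₁ + C₂x)e^(-15x).


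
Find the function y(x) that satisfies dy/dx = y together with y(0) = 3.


General solution of y' = y is y = Ce^(x).
Apply y(0) = 3: C = 3.
Particular solution: y = 3e^(x).


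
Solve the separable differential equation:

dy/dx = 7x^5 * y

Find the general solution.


Separate variables: dy/y = 7x^5 dx.
Integrate: ln|y| = (7/6)x^6 + C₀.
Exponentiate: y = Ce^((7/6)x^6).


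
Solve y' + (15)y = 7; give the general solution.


P(x) = 15, Q(x) = 7; integrating factor μ = e^(15x).
(μ y)' = 7e^(15x) ⇒ μ y = (7/15)e^(15x) + C.
Divide by μ: y = 7/15 + Ce^(-15x).


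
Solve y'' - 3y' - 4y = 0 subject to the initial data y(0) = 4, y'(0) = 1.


Characteristic roots of r² - 3r - 4 = 0 are 4, -1.
General solution y = c₁ e^(4x) + c₂ e^(-x).
Apply y(0) = 4: c₁ + c₂ = 4. Apply y'(0) = 1: 4 c₁ - 1 c₂ = 1.
Solve: c₁ = 1, c₂ = 3.
Particular solution: y = e^(4x) + 3e^(-x).


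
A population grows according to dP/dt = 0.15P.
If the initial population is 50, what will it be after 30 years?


The ODE dP/dt = 0.15P has solution P(t) = P(0)e^(0.15t).
Substitute P(0) = 50 and t = 30: P(30) = 50 e^(4.50) ≈ 4501.


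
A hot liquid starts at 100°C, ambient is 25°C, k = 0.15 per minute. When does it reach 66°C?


From T(t) = T_a + (T₀ - T_a)e^(-kt), set T(t) = 66:
(66 - 25) / (100 - 25) = e^(-0.15t), so t = -ln(0.547)/0.15 ≈ 4.0 minutes.


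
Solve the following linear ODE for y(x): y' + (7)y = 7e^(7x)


P(x) = 7 ⇒ μ = e^(7x).
(μ y)' = 7e^(14x) ⇒ μ y = (7/14)e^(14x) + C.
Divide by μ: y = (1/2)e^(7x) + Ce^(-7x).


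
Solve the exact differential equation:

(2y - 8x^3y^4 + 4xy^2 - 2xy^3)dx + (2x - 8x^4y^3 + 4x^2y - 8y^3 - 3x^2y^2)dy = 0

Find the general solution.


Check exactness: ∂M/∂y = 2 - 32x^3y^3 + 8xy - 6xy^2 and ∂N/∂x = 2 - 32x^3y^3 + 8xy - 6xy^2; equal, so the equation is exact.
Integrate M with respect to x (treating y as constant): ∫M dx = 2xy - 2x^4y^4 + 2x^2y^2 - x^2y^3 + h(y).
Differentiate w.r.t. y and set equal to N: the x-dependent terms already match, leaving h'(y) = -8y^3. Integrate: h(y) = -2y^4.
So F(x,y) = 2xy - 2x^4y^4 + 2x^2y^2 - 2y^4 - x^2y^3.
General solution: 2xy - 2x^4y^4 + 2x^2y^2 - 2y^4 - x^2y^3 = C.


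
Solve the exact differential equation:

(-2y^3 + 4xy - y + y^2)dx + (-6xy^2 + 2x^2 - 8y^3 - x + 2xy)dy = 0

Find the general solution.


Check exactness: ∂M/∂y = -6y^2 + 4x - 1 + 2y and ∂N/∂x = -6y^2 + 4x - 1 + 2y; equal, so the equation is exact.
Integrate M with respect to x (treating y as constant): ∫M dx = -2xy^3 + 2x^2y - xy + xy^2 + h(y).
Differentiate w.r.t. y and set equal to N: the x-dependent terms already match, leaving h'(y) = -8y^3. Integrate: h(y) = -2y^4.
So F(x,y) = -2xy^3 + 2x^2y - 2y^4 - xy + xy^2.
General solution: -2xy^3 + 2x^2y - 2y^4 - xy + xy^2 = C.


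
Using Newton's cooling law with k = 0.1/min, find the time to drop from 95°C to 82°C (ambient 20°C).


From T(t) = T_a + (T₀ - T_a)e^(-kt), set T(t) = 82:
(82 - 20) / (95 - 20) = e^(-0.1t), so t = -ln(0.827)/0.1 ≈ 1.9 minutes.


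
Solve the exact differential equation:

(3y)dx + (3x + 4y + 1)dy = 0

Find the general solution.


Check exactness: ∂M/∂y = 3 and ∂N/∂x = 3; equal, so the equation is exact.
Integrate M with respect to x (treating y as constant): ∫M dx = 3xy + h(y).
Differentiate w.r.t. y and set equal to N: the x-dependent terms already match, leaving h'(y) = 4y + 1. Integrate: h(y) = 2y^2 + y.
So F(x,y) = 3xy + 2y^2 + y.
General solution: 3xy + 2y^2 + y = C.


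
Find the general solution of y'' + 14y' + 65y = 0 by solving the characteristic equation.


Characteristic equation: r² + 14r + 65 = 0.
Discriminant is negative; roots r = -7 ± 4i (complex conjugate pair).
General solution uses e^(α x)(C₁ cos(β x) + C₂ sin(β x)): y = e^(-7x)(C₁cos(4x) + C₂sin(4x)).


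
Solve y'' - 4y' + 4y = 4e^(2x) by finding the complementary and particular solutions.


Characteristic polynomial (r - 2)² = 0; repeated root r = 2.
y_h = (C₁ + C₂x)e^(2x). Forcing matches the repeated root (resonance), so try y_p = Ax² e^(2x).
Substitute and solve for A: 2A = 4, so A = 2.
General solution: y = (C₁ + C₂x + 2x²)e^(2x).


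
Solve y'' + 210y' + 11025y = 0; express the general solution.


Characteristic equation: r² + 210r + 11025 = 0, i.e. (r + 105)² = 0.
Repeated root r = -105; include an x factor for the second linearly independent solution.
General solution: y = (C₁ + C₂x)e^(-105x).


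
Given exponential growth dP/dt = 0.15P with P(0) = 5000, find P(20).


The ODE dP/dt = 0.15P has solution P(t) = P(0)e^(0.15t).
Substitute P(0) = 5000 and t = 20: P(20) = 5000 e^(3.00) ≈ 100428.


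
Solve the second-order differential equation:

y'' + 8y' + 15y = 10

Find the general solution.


Characteristic roots of r² + 8r + 15 = 0 are -5, -3.
y_h = C₁e^(-5x) + C₂e^(-3x).
Constant forcing; try y_p = A. Then 15A = 10 ⇒ A = 2/3.
General solution: y = C₁e^(-5x) + C₂e^(-3x) + 2/3.


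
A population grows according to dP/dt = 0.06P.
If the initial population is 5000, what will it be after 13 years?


The ODE dP/dt = 0.06P has solution P(t) = P(0)e^(0.06t).
Substitute P(0) = 5000 and t = 13: P(13) = 5000 e^(0.78) ≈ 10907.


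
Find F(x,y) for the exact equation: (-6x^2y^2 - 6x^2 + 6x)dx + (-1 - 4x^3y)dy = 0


Check exactness: ∂M/∂y = -12x^2y and ∂N/∂x = -12x^2y; equal, so the equation is exact.
Integrate M with respect to x (treating y as constant): ∫M dx = -2x^3y^2 - 2x^3 + 3x^2 + h(y).
Differentiate w.r.t. y and set equal to N: the x-dependent terms already match, leaving h'(y) = -1. Integrate: h(y) = -y.
So F(x,y) = -y - 2x^3y^2 - 2x^3 + 3x^2.
General solution: -y - 2x^3y^2 - 2x^3 + 3x^2 = C.


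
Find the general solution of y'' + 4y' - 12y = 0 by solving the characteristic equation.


Characteristic equation: r² + 4r - 12 = 0.
Factor: (r + 6)(r - 2) = 0 ⇒ r = -6, 2 (distinct real).
General solution: y = C₁e^(-6x) + C₂e^(2x).


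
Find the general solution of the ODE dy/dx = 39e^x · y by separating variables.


Separate variables: dy/y = 39e^x dx.
Integrate: ln|y| = 39e^x + C₀.
Exponentiate: y = Ce^(39e^x).


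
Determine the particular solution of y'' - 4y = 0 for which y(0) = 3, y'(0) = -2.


Characteristic roots of r² - 4 = 0 are -2, 2.
General solution y = c₁ e^(-2x) + c₂ e^(2x).
Apply y(0) = 3: c₁ + c₂ = 3. Apply y'(0) = -2: -2 c₁ + 2 c₂ = -2.
Solve: c₁ = 2, c₂ = 1.
Particular solution: y = 2e^(-2x) + e^(2x).


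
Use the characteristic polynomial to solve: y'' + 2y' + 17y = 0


Characteristic equation: r² + 2r + 17 = 0.
Discriminant is negative; roots r = -1 ± 4i (complex conjugate pair).
General solution uses e^(α x)(C₁ cos(β x) + C₂ sin(β x)): y = e^(-x)(C₁cos(4x) + C₂sin(4x)).


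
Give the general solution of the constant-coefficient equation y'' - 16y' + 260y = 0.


Characteristic equation: r² - 16r + 260 = 0.
Discriminant is negative; roots r = 8 ± 14i (complex conjugate pair).
General solution uses e^(α x)(C₁ cos(β x) + C₂ sin(β x)): y = e^(8x)(C₁cos(14x) + C₂sin(14x)).


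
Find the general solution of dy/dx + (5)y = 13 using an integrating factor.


P(x) = 5, Q(x) = 13; integrating factor μ = e^(5x).
(μ y)' = 13e^(5x) ⇒ μ y = (13/5)e^(5x) + C.
Divide by μ: y = 13/5 + Ce^(-5x).


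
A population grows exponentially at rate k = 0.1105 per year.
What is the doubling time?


Exponential growth: P(t) = P₀ e^(0.1105t). Set P(t)/P₀ = 2: e^(0.1105t) = 2.
Solve: t = ln(2)/0.1105 ≈ 6.27 years.


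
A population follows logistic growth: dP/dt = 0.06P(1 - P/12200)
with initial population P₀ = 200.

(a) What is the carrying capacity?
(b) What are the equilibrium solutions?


Logistic ODE dP/dt = 0.06P(1 - P/12200) has equilibria where dP/dt = 0, i.e. P = 0 or P = 12200.
The coefficient (1 - P/K) = 0 when P = K, identifying K = 12200 as the carrying capacity.
(a) K = 12200; (b) equilibria P = 0 and P = 12200.


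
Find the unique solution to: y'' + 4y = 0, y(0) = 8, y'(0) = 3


Characteristic roots of r² + 4 = 0 are ±2i, so y = C₁cos(2x) + C₂sin(2x).
Apply y(0) = 8: C₁ = 8. Differentiate and apply y'(0) = 3: 2·C₂ = 3, so C₂ = 3/2.
Particular solution: y = 8cos(2x) + (3/2)sin(2x).


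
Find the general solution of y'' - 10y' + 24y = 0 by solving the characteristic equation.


Characteristic equation: r² - 10r + 24 = 0.
Factor: (r - 4)(r - 6) = 0 ⇒ r = 4, 6 (distinct real).
General solution: y = C₁e^(4x) + C₂e^(6x).


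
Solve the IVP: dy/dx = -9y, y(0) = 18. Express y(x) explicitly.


General solution of y' = -9y is y = Ce^(-9x).
Apply y(0) = 18: C = 18.
Particular solution: y = 18e^(-9x).


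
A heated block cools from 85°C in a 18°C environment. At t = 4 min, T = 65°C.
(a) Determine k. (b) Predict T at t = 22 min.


Newton's law: T(t) = T_a + (T₀ - T_a)e^(-kt).
(a) Use T(4) = 65: (65 - 18)/(85 - 18) = e^(-k·4), so k = -ln(0.701)/4 ≈ 0.0886.
(b) Apply k to t = 22: T(22) = 18 + (67)e^(-1.950) ≈ 27.5°C.


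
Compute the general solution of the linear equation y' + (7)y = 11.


P(x) = 7, Q(x) = 11; integrating factor μ = e^(7x).
(μ y)' = 11e^(7x) ⇒ μ y = (11/7)e^(7x) + C.
Divide by μ: y = 11/7 + Ce^(-7x).


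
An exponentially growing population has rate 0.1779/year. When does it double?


Exponential growth: P(t) = P₀ e^(0.1779t). Set P(t)/P₀ = 2: e^(0.1779t) = 2.
Solve: t = ln(2)/0.1779 ≈ 3.90 years.


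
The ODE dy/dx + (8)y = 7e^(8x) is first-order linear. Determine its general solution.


P(x) = 8 ⇒ μ = e^(8x).
(μ y)' = 7e^(16x) ⇒ μ y = (7/16)e^(16x) + C.
Divide by μ: y = (7/16)e^(8x) + Ce^(-8x).


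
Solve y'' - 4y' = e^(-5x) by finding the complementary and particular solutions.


Characteristic roots of r² - 4r = 0 are 4, 0.
y_h = C₁e^(4x) + C₂.
Forcing exponent -5 is not a characteristic root; try y_p = Ae^(-5x).
Substitute: A·(25 + (-4)·-5 + (0)) = A·45 = 1, so A = 1/45.
General solution: y = C₁e^(4x) + C₂ + (1/45)e^(-5x).


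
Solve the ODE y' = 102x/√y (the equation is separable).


Separate: √y dy = 102x dx.
Integrate: (2/3)y^(3/2) = 51x² + C.


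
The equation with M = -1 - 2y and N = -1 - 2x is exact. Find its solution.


Check exactness: ∂M/∂y = -2 and ∂N/∂x = -2; equal, so the equation is exact.
Integrate M with respect to x (treating y as constant): ∫M dx = -x - 2xy + h(y).
Differentiate w.r.t. y and set equal to N: the x-dependent terms already match, leaving h'(y) = -1. Integrate: h(y) = -y.
So F(x,y) = -x - y - 2xy.
General solution: -x - y - 2xy = C.


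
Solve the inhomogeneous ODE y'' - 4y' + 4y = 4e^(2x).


Characteristic polynomial (r - 2)² = 0; repeated root r = 2.
y_h = (C₁ + C₂x)e^(2x). Forcing matches the repeated root (resonance), so try y_p = Ax² e^(2x).
Substitute and solve for A: 2A = 4, so A = 2.
General solution: y = (C₁ + C₂x + 2x²)e^(2x).


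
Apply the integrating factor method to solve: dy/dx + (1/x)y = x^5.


P(x) = 1/x ⇒ μ = x^1.
(x^1 y)' = x^6 ⇒ x^1 y = x^7/(7) + C.
Solve for y: y = (1/7)x^6 + C/x^1.


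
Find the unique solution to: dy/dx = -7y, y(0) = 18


General solution of y' = -7y is y = Ce^(-7x).
Apply y(0) = 18: C = 18.
Particular solution: y = 18e^(-7x).


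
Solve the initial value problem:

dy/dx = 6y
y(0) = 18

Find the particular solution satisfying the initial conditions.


General solution of y' = 6y is y = Ce^(6x).
Apply y(0) = 18: C = 18.
Particular solution: y = 18e^(6x).


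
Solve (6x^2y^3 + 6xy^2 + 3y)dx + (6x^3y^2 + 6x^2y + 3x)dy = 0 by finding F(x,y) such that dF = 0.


Check exactness: ∂M/∂y = 18x^2y^2 + 12xy + 3 and ∂N/∂x = 18x^2y^2 + 12xy + 3; equal, so the equation is exact.
Integrate M with respect to x (treating y as constant): ∫M dx = 2x^3y^3 + 3x^2y^2 + 3xy + h(y).
Differentiate w.r.t. y and set equal to N: all terms match, so h'(y) = 0 and h is a constant absorbed into C.
General solution: 2x^3y^3 + 3x^2y^2 + 3xy = C.


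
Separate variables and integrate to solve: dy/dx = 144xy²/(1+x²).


Separate: dy/y² = 144x/(1+x²) dx.
Integrate LHS: ∫ dy/y² = -1/y.
Integrate RHS via u = 1+x²: 72ln(1+x²) + C.
Result: -1/y = 72ln(1+x²) + C.


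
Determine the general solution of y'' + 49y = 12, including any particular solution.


Homogeneous part: r² + 49 = 0 ⇒ r = ±7i, so y_h = C₁cos(7x) + C₂sin(7x).
Try constant y_p = A; plug in: 49A = 12 ⇒ A = 12/49.
General solution: y = C₁cos(7x) + C₂sin(7x) + 12/49.


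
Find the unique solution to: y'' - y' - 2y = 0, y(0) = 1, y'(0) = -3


Characteristic roots of r² - r - 2 = 0 are -1, 2.
General solution y = c₁ e^(-x) + c₂ e^(2x).
Apply y(0) = 1: c₁ + c₂ = 1. Apply y'(0) = -3: -1 c₁ + 2 c₂ = -3.
Solve: c₁ = 5/3, c₂ = -2/3.
Particular solution: y = (5/3)e^(-x) - (2/3)e^(2x).


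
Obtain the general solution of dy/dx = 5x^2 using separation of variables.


Integrate both sides with respect to x: y = ∫ 5x^2 dx = (5/3)x^3 + C.


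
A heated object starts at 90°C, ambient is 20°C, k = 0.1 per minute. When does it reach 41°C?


From T(t) = T_a + (T₀ - T_a)e^(-kt), set T(t) = 41:
(41 - 20) / (90 - 20) = e^(-0.1t), so t = -ln(0.300)/0.1 ≈ 12.0 minutes.


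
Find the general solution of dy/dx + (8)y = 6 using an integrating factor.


P(x) = 8, Q(x) = 6; integrating factor μ = e^(8x).
(μ y)' = 6e^(8x) ⇒ μ y = (3/4)e^(8x) + C.
Divide by μ: y = 3/4 + Ce^(-8x).


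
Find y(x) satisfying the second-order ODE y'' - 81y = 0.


Characteristic equation: r² - 81 = 0.
Factor: (r - 9)(r + 9) = 0 ⇒ r = 9, -9 (distinct real).
General solution: y = C₁e^(9x) + C₂e^(-9x).


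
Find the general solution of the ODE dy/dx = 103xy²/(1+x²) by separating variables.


Separate: dy/y² = 103x/(1+x²) dx.
Integrate LHS: ∫ dy/y² = -1/y.
Integrate RHS via u = 1+x²: (103/2)ln(1+x²) + C.
Result: -1/y = (103/2)ln(1+x²) + C.


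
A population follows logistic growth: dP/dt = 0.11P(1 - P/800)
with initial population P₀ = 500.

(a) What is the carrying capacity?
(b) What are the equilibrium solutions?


Logistic ODE dP/dt = 0.11P(1 - P/800) has equilibria where dP/dt = 0, i.e. P = 0 or P = 800.
The coefficient (1 - P/K) = 0 when P = K, identifying K = 800 as the carrying capacity.
(a) K = 800; (b) equilibria P = 0 and P = 800.


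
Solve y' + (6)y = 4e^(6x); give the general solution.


P(x) = 6 ⇒ μ = e^(6x).
(μ y)' = 4e^(12x) ⇒ μ y = (4/12)e^(12x) + C.
Divide by μ: y = (1/3)e^(6x) + Ce^(-6x).


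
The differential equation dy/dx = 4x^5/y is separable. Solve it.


Separate variables: y dy = 4x^5 dx.
Integrate both sides: y²/2 = (2/3)x^6 + C₀.
Multiply by 2: y² = (4/3)x^6 + C.


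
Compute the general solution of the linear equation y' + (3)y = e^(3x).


P(x) = 3 ⇒ μ = e^(3x).
(μ y)' = e^(6x) ⇒ μ y = (1/6)e^(6x) + C.
Divide by μ: y = (1/6)e^(3x) + Ce^(-3x).


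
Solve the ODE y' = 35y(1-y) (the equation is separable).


Separate: dy/[y(1-y)] = 35 dx.
Partial fractions: 1/[y(1-y)] = 1/y + 1/(1-y).
Integrate: ln|y/(1-y)| = 35x + C₀.
Solve for y: y = 1/(1 + Ce^(-35x)).


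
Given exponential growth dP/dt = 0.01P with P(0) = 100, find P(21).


The ODE dP/dt = 0.01P has solution P(t) = P(0)e^(0.01t).
Substitute P(0) = 100 and t = 21: P(21) = 100 e^(0.21) ≈ 123.


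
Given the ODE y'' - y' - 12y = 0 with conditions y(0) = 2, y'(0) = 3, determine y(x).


Characteristic roots of r² - r - 12 = 0 are 4, -3.
General solution y = c₁ e^(4x) + c₂ e^(-3x).
Apply y(0) = 2: c₁ + c₂ = 2. Apply y'(0) = 3: 4 c₁ - 3 c₂ = 3.
Solve: c₁ = 9/7, c₂ = 5/7.
Particular solution: y = (9/7)e^(4x) + (5/7)e^(-3x).


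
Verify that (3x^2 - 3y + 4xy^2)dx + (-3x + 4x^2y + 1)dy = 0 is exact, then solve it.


Check exactness: ∂M/∂y = -3 + 8xy and ∂N/∂x = -3 + 8xy; equal, so the equation is exact.
Integrate M with respect to x (treating y as constant): ∫M dx = x^3 - 3xy + 2x^2y^2 + h(y).
Differentiate w.r.t. y and set equal to N: the x-dependent terms already match, leaving h'(y) = 1. Integrate: h(y) = y.
So F(x,y) = x^3 - 3xy + 2x^2y^2 + y.
General solution: x^3 - 3xy + 2x^2y^2 + y = C.


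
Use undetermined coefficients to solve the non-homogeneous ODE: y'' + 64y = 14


Homogeneous part: r² + 64 = 0 ⇒ r = ±8i, so y_h = C₁cos(8x) + C₂sin(8x).
Try constant y_p = A; plug in: 64A = 14 ⇒ A = 7/32.
General solution: y = C₁cos(8x) + C₂sin(8x) + 7/32.


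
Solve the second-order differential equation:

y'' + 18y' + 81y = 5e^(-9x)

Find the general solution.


Characteristic polynomial (r + 9)² = 0; repeated root r = -9.
y_h = (C₁ + C₂x)e^(-9x). Forcing matches the repeated root (resonance), so try y_p = Ax² e^(-9x).
Substitute and solve for A: 2A = 5, so A = 5/2.
General solution: y = (C₁ + C₂x + (5/2)x²)e^(-9x).


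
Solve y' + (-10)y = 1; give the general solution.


P(x) = -10 ⇒ μ = e^(-10x).
(μ y)' = e^(-10x) ⇒ μ y = -(1/10)e^(-10x) + C.
Divide by μ: y = -1/10 + Ce^(10x).


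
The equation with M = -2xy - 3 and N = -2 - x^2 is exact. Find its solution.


Check exactness: ∂M/∂y = -2x and ∂N/∂x = -2x; equal, so the equation is exact.
Integrate M with respect to x (treating y as constant): ∫M dx = -x^2y - 3x + h(y).
Differentiate w.r.t. y and set equal to N: the x-dependent terms already match, leaving h'(y) = -2. Integrate: h(y) = -2y.
So F(x,y) = -2y - x^2y - 3x.
General solution: -2y - x^2y - 3x = C.


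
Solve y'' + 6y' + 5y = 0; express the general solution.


Characteristic equation: r² + 6r + 5 = 0.
Factor: (r + 5)(r + 1) = 0 ⇒ r = -5, -1 (distinct real).
General solution: y = C₁e^(-5x) + C₂e^(-x).


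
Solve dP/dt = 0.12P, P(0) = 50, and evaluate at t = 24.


The ODE dP/dt = 0.12P has solution P(t) = P(0)e^(0.12t).
Substitute P(0) = 50 and t = 24: P(24) = 50 e^(2.88) ≈ 891.


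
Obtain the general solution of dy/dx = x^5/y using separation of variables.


Separate variables: y dy = x^5 dx.
Integrate both sides: y²/2 = (1/6)x^6 + C₀.
Multiply by 2: y² = (1/3)x^6 + C.


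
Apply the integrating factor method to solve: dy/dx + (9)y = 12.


P(x) = 9, Q(x) = 12; integrating factor μ = e^(9x).
(μ y)' = 12e^(9x) ⇒ μ y = (4/3)e^(9x) + C.
Divide by μ: y = 4/3 + Ce^(-9x).


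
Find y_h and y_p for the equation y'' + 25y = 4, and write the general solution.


Homogeneous part: r² + 25 = 0 ⇒ r = ±5i, so y_h = C₁cos(5x) + C₂sin(5x).
Try constant y_p = A; plug in: 25A = 4 ⇒ A = 4/25.
General solution: y = C₁cos(5x) + C₂sin(5x) + 4/25.


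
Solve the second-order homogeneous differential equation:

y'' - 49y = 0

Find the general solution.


Characteristic equation: r² - 49 = 0.
Factor: (r + 7)(r - 7) = 0 ⇒ r = -7, 7 (distinct real).
General solution: y = C₁e^(-7x) + C₂e^(7x).


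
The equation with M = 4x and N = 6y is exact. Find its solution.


Check exactness: ∂M/∂y = 0 and ∂N/∂x = 0; equal, so the equation is exact.
Integrate M with respect to x (treating y as constant): ∫M dx = 2x^2 + h(y).
Differentiate w.r.t. y and set equal to N: the x-dependent terms already match, leaving h'(y) = 6y. Integrate: h(y) = 3y^2.
So F(x,y) = 3y^2 + 2x^2.
General solution: 3y^2 + 2x^2 = C.


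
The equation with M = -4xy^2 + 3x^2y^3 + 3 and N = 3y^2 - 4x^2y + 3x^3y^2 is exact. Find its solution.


Check exactness: ∂M/∂y = -8xy + 9x^2y^2 and ∂N/∂x = -8xy + 9x^2y^2; equal, so the equation is exact.
Integrate M with respect to x (treating y as constant): ∫M dx = -2x^2y^2 + x^3y^3 + 3x + h(y).
Differentiate w.r.t. y and set equal to N: the x-dependent terms already match, leaving h'(y) = 3y^2. Integrate: h(y) = y^3.
So F(x,y) = y^3 - 2x^2y^2 + x^3y^3 + 3x.
General solution: y^3 - 2x^2y^2 + x^3y^3 + 3x = C.


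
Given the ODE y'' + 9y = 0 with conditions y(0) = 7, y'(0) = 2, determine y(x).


Characteristic roots of r² + 9 = 0 are ±3i, so y = C₁cos(3x) + C₂sin(3x).
Apply y(0) = 7: C₁ = 7. Differentiate and apply y'(0) = 2: 3·C₂ = 2, so C₂ = 2/3.
Particular solution: y = 7cos(3x) + (2/3)sin(3x).


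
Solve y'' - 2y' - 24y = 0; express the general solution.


Characteristic equation: r² - 2r - 24 = 0.
Factor: (r - 6)(r + 4) = 0 ⇒ r = 6, -4 (distinct real).
General solution: y = C₁e^(6x) + C₂e^(-4x).


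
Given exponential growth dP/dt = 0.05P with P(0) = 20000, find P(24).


The ODE dP/dt = 0.05P has solution P(t) = P(0)e^(0.05t).
Substitute P(0) = 20000 and t = 24: P(24) = 20000 e^(1.20) ≈ 66402.


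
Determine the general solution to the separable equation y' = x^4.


Integrate both sides with respect to x: y = ∫ x^4 dx = (1/5)x^5 + C.


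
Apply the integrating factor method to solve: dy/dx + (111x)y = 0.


P(x) = 111x ⇒ μ = e^((111/2)x²).
Q(x) = 0 so μ y is constant: y = Ce^(-(111/2)x²).


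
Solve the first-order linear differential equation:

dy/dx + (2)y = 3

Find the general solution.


P(x) = 2, Q(x) = 3; integrating factor μ = e^(2x).
(μ y)' = 3e^(2x) ⇒ μ y = (3/2)e^(2x) + C.
Divide by μ: y = 3/2 + Ce^(-2x).


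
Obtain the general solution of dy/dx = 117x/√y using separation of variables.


Separate: √y dy = 117x dx.
Integrate: (2/3)y^(3/2) = (117/2)x² + C.


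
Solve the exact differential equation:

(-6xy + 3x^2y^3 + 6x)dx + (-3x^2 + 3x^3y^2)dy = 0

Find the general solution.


Check exactness: ∂M/∂y = -6x + 9x^2y^2 and ∂N/∂x = -6x + 9x^2y^2; equal, so the equation is exact.
Integrate M with respect to x (treating y as constant): ∫M dx = -3x^2y + x^3y^3 + 3x^2 + h(y).
Differentiate w.r.t. y and set equal to N: all terms match, so h'(y) = 0 and h is a constant absorbed into C.
General solution: -3x^2y + x^3y^3 + 3x^2 = C.


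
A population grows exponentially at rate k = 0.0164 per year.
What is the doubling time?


Exponential growth: P(t) = P₀ e^(0.0164t). Set P(t)/P₀ = 2: e^(0.0164t) = 2.
Solve: t = ln(2)/0.0164 ≈ 42.27 years.


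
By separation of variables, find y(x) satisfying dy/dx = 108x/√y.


Separate: √y dy = 108x dx.
Integrate: (2/3)y^(3/2) = 54x² + C.


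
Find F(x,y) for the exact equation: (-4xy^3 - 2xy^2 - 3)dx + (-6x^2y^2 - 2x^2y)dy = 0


Check exactness: ∂M/∂y = -12xy^2 - 4xy and ∂N/∂x = -12xy^2 - 4xy; equal, so the equation is exact.
Integrate M with respect to x (treating y as constant): ∫M dx = -2x^2y^3 - x^2y^2 - 3x + h(y).
Differentiate w.r.t. y and set equal to N: all terms match, so h'(y) = 0 and h is a constant absorbed into C.
General solution: -2x^2y^3 - x^2y^2 - 3x = C.
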